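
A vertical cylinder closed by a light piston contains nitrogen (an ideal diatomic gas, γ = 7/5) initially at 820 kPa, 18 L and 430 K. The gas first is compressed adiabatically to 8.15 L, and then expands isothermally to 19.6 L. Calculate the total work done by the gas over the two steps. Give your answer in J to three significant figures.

W_total ≈ 4020 J

Step 1 (adiabatic): W = (P₁V₁ − P₂V₂)/(γ−1) = (14760 − 20264)/0.4 = -13761 J.
After step 1: P = 2486 kPa, V = 8.15 L, T = 590.4 K.
Step 2 (isothermal): W = P₁V₁ ln(V₂/V₁) = (20264) ln(19.6/8.15) = 17782 J.
W_total = -13761 + 17782 = 4021 J.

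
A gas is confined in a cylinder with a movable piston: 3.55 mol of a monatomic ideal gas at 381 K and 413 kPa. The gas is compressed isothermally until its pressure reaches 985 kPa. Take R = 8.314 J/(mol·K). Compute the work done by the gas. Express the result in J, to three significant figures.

Isothermal process: W = nRT ln(V₂/V₁) = nRT ln(P₁/P₂).
W = (3.55)(8.314)(381) × ln(413/985)
  = 11245 × ln(0.4193) = 11245 × -0.8692
W_by_gas = -9774 J.

W ≈ -9770 J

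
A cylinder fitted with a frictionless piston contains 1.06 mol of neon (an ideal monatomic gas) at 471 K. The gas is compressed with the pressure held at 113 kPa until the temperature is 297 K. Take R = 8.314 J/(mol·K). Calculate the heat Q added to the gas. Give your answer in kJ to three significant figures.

Q ≈ -3.83 kJ

Isobaric: W = nRΔT = (1.06)(8.314)(-174) = -1533 J.
ΔU = nCᵥΔT with Cᵥ = 3R/2: ΔU = (1.06)(12.47)(-174) = -2300 J.
Q = ΔU + W = -2300 − 1533 = -3834 J.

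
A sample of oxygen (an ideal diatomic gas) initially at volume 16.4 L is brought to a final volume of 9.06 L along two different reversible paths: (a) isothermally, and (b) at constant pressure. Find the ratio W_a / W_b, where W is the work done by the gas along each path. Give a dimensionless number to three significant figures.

W_a / W_b ≈ 1.33

Path (a) isothermal: W = P₁V₁ ln(V₂/V₁) → W_a/(P₁V₁) = -0.5934.
Path (b) isobaric: W = P₁(V₂ − V₁) → W_b/(P₁V₁) = -0.4476.
W_a / W_b = -0.5934 / -0.4476 = 1.326.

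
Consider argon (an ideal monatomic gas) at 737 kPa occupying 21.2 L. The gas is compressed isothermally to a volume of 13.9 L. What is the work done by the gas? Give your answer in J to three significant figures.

Isothermal: W = nRT ln(V₂/V₁) = P₁V₁ ln(V₂/V₁).
P₁V₁ = (737 kPa)(21.2 L) = 15624 J.
W = 15624 × ln(13.9/21.2) = 15624 × -0.4221
W_by_gas = -6595 J.

W ≈ -6600 J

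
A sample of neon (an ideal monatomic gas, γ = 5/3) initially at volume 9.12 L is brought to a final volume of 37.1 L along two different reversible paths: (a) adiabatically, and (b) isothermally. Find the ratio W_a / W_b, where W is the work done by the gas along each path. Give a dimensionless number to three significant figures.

W_a / W_b ≈ 0.650

Path (a) adiabatic: W = P₁V₁(1 − (V₁/V₂)^(γ−1))/(γ−1) → W_a/(P₁V₁) = 0.9114.
Path (b) isothermal: W = P₁V₁ ln(V₂/V₁) → W_b/(P₁V₁) = 1.403.
W_a / W_b = 0.9114 / 1.403 = 0.6495.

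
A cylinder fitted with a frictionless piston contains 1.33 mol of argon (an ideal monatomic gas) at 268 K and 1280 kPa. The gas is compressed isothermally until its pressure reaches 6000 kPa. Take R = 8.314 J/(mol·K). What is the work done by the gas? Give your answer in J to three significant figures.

Isothermal process: W = nRT ln(V₂/V₁) = nRT ln(P₁/P₂).
W = (1.33)(8.314)(268) × ln(1280/6000)
  = 2963 × ln(0.2133) = 2963 × -1.545
W_by_gas = -4578 J.

W ≈ -4580 J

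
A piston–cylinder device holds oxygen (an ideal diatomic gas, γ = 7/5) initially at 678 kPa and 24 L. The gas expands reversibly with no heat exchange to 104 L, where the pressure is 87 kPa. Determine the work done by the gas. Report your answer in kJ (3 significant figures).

W ≈ 18.1 kJ

Adiabatic: W = (P₁V₁ − P₂V₂)/(γ − 1) with γ = 7/5.
P₁V₁ = 16272 J, P₂V₂ = 9048 J.
W = (16272 − 9048) / 0.4 = 18060 J.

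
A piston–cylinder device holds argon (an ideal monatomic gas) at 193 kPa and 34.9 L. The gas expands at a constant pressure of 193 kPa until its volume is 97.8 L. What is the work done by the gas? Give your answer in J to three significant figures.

Isobaric: W = P ΔV.
W = (193 kPa)(97.8 − 34.9 L) = (193)(62.9) = 12140 J.

W ≈ 12100 J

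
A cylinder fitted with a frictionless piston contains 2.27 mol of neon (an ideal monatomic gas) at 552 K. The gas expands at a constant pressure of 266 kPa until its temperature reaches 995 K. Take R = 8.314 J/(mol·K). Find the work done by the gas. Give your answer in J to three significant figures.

W ≈ 8360 J

Isobaric: W = P ΔV = nR ΔT.
W = (2.27)(8.314)(995 − 552) = 8361 J.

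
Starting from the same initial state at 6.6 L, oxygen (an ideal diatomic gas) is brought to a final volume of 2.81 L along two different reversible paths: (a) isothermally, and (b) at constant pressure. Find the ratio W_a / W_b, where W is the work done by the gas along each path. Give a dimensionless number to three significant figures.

Path (a) isothermal: W = P₁V₁ ln(V₂/V₁) → W_a/(P₁V₁) = -0.8539.
Path (b) isobaric: W = P₁(V₂ − V₁) → W_b/(P₁V₁) = -0.5742.
W_a / W_b = -0.8539 / -0.5742 = 1.487.

W_a / W_b ≈ 1.49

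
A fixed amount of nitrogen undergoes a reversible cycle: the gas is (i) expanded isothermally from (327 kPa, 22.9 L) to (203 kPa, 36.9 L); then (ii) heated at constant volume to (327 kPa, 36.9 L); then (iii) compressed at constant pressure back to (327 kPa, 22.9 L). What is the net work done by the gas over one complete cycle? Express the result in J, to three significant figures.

W_net ≈ -1010 J

Leg (i): W = PᵢVᵢ ln(V_f/Vᵢ) = (7488) ln(36.9/22.9) = 3572 J.
Leg (ii): W = 0.
Leg (iii): W = PΔV = (327)(22.9 − 36.9) = -4578 J.
W_net = 3572 − 4578 = -1006 J.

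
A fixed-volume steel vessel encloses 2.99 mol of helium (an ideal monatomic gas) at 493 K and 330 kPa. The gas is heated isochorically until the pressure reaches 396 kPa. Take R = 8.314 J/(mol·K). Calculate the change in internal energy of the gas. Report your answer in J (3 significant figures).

ΔU ≈ 3680 J

Constant volume ⇒ W = 0, so Q = ΔU = nCᵥΔT with Cᵥ = 3R/2 = 12.47 J/(mol·K).
At constant V, T₂/T₁ = P₂/P₁ ⇒ ΔT = T₁(P₂/P₁ − 1) = 493·(396/330 − 1) = 98.6 K.
ΔU = (2.99)(12.47)(98.6) = 3677 J.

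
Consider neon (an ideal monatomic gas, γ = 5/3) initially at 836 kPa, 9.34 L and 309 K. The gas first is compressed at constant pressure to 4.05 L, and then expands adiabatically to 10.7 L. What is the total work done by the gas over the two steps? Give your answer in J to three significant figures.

W_total ≈ -2000 J

Step 1 (isobaric): W = PΔV = (836 kPa)(4.05 − 9.34 L) = -4422 J.
After step 1: P = 836 kPa, V = 4.05 L, T = 134 K.
Step 2 (adiabatic): W = (P₁V₁ − P₂V₂)/(γ−1) = (3386 − 1772)/0.667 = 2421 J.
W_total = -4422 + 2421 = -2001 J.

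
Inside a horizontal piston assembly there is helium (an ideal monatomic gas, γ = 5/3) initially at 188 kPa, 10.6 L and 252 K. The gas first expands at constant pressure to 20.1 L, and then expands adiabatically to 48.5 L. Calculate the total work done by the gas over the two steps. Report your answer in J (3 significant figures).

Step 1 (isobaric): W = PΔV = (188 kPa)(20.1 − 10.6 L) = 1786 J.
After step 1: P = 188 kPa, V = 20.1 L, T = 477.8 K.
Step 2 (adiabatic): W = (P₁V₁ − P₂V₂)/(γ−1) = (3779 − 2101)/0.667 = 2517 J.
W_total = 1786 + 2517 = 4303 J.

W_total ≈ 4300 J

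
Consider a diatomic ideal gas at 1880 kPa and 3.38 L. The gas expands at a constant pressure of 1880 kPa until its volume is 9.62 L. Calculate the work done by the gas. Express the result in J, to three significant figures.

W ≈ 11700 J

Isobaric: W = P ΔV.
W = (1880 kPa)(9.62 − 3.38 L) = (1880)(6.24) = 11731 J.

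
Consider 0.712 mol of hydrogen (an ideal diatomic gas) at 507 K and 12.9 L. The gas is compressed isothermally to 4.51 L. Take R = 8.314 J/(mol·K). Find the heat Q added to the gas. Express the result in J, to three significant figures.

Isothermal ⇒ ΔU = 0, so Q = W = nRT ln(V₂/V₁).
Q = (0.712)(8.314)(507) ln(4.51/12.9) = 3001 × -1.051 = -3154 J.

Q ≈ -3150 J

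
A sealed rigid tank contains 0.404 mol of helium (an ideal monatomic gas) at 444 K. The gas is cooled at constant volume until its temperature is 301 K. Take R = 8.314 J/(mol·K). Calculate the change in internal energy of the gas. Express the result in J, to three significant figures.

Constant volume ⇒ W = 0, so Q = ΔU = nCᵥΔT with Cᵥ = 3R/2 = 12.47 J/(mol·K).
ΔU = (0.404)(12.47)(301 − 444) = -720.5 J.

ΔU ≈ -720 J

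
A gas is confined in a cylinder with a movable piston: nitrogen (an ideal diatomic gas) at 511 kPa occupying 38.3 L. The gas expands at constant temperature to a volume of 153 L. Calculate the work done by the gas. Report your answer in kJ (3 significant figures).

Isothermal: W = nRT ln(V₂/V₁) = P₁V₁ ln(V₂/V₁).
P₁V₁ = (511 kPa)(38.3 L) = 19571 J.
W = 19571 × ln(153/38.3) = 19571 × 1.385
W_by_gas = 27106 J.

W ≈ 27.1 kJ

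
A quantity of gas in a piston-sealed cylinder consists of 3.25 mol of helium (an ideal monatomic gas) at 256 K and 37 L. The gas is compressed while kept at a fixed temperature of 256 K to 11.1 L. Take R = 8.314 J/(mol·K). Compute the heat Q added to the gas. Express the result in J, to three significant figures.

Isothermal ⇒ ΔU = 0, so Q = W = nRT ln(V₂/V₁).
Q = (3.25)(8.314)(256) ln(11.1/37) = 6917 × -1.204 = -8328 J.

Q ≈ -8330 J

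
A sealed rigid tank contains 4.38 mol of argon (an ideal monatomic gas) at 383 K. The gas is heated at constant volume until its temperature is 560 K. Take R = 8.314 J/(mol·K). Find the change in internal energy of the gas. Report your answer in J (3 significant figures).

ΔU ≈ 9670 J

Constant volume ⇒ W = 0, so Q = ΔU = nCᵥΔT with Cᵥ = 3R/2 = 12.47 J/(mol·K).
ΔU = (4.38)(12.47)(560 − 383) = 9668 J.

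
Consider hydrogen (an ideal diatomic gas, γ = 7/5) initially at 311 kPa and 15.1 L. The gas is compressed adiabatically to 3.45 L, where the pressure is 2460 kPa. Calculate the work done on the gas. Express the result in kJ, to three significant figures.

W ≈ 9.48 kJ

Adiabatic: W = (P₁V₁ − P₂V₂)/(γ − 1) with γ = 7/5.
P₁V₁ = 4696 J, P₂V₂ = 8487 J.
W = (4696 − 8487) / 0.4 = -9477 J.
Work on gas = −W_by = 9477 J.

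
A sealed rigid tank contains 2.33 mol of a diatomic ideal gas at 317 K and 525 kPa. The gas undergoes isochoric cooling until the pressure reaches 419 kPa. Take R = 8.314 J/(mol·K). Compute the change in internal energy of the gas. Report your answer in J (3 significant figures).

Constant volume ⇒ W = 0, so Q = ΔU = nCᵥΔT with Cᵥ = 5R/2 = 20.79 J/(mol·K).
At constant V, T₂/T₁ = P₂/P₁ ⇒ ΔT = T₁(P₂/P₁ − 1) = 317·(419/525 − 1) = -64 K.
ΔU = (2.33)(20.79)(-64) = -3100 J.

ΔU ≈ -3100 J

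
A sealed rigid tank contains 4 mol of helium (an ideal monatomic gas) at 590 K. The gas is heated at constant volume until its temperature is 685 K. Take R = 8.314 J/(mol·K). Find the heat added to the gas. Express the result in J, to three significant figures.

Q ≈ 4740 J

Constant volume ⇒ W = 0, so Q = ΔU = nCᵥΔT with Cᵥ = 3R/2 = 12.47 J/(mol·K).
ΔU = (4)(12.47)(685 − 590) = 4739 J.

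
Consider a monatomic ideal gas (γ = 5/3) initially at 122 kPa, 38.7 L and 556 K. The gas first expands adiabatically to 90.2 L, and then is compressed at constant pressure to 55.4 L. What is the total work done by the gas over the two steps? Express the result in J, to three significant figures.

Step 1 (adiabatic): W = (P₁V₁ − P₂V₂)/(γ−1) = (4721 − 2686)/0.667 = 3053 J.
After step 1: P = 29.78 kPa, V = 90.2 L, T = 316.3 K.
Step 2 (isobaric): W = PΔV = (29.78 kPa)(55.4 − 90.2 L) = -1036 J.
W_total = 3053 − 1036 = 2017 J.

W_total ≈ 2020 J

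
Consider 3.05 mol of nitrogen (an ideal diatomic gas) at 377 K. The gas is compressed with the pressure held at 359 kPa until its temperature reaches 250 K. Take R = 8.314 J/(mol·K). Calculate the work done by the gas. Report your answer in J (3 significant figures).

Isobaric: W = P ΔV = nR ΔT.
W = (3.05)(8.314)(250 − 377) = -3220 J.

W ≈ -3220 J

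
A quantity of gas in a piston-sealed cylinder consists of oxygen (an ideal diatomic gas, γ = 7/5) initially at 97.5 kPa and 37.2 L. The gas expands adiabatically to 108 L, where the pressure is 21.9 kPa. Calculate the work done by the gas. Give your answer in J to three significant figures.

W ≈ 3150 J

Adiabatic: W = (P₁V₁ − P₂V₂)/(γ − 1) with γ = 7/5.
P₁V₁ = 3627 J, P₂V₂ = 2365 J.
W = (3627 − 2365) / 0.4 = 3155 J.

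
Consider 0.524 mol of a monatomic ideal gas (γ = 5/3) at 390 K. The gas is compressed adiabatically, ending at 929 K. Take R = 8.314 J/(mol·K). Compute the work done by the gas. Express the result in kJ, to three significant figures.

Adiabatic ⇒ Q = 0, so W_by = −ΔU = nCᵥ(T₁ − T₂).
Cᵥ = 3R/2 = 12.47 J/(mol·K).
W = (0.524)(12.47)(390 − 929) = -3522 J.

W ≈ -3.52 kJ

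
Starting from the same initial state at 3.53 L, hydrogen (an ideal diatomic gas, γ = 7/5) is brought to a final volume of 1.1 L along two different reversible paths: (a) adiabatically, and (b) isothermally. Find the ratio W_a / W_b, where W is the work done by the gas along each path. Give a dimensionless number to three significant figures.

Path (a) adiabatic: W = P₁V₁(1 − (V₁/V₂)^(γ−1))/(γ−1) → W_a/(P₁V₁) = -1.486.
Path (b) isothermal: W = P₁V₁ ln(V₂/V₁) → W_b/(P₁V₁) = -1.166.
W_a / W_b = -1.486 / -1.166 = 1.274.

W_a / W_b ≈ 1.27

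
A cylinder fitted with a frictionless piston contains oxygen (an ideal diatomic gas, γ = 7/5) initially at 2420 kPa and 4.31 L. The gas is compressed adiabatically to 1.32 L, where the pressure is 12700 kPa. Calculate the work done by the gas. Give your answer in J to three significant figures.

Adiabatic: W = (P₁V₁ − P₂V₂)/(γ − 1) with γ = 7/5.
P₁V₁ = 10430 J, P₂V₂ = 16764 J.
W = (10430 − 16764) / 0.4 = -15835 J.

W ≈ -15800 J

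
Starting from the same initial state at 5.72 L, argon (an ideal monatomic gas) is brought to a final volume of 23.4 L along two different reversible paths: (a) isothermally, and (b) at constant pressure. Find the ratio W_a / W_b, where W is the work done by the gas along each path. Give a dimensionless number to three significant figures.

W_a / W_b ≈ 0.456

Path (a) isothermal: W = P₁V₁ ln(V₂/V₁) → W_a/(P₁V₁) = 1.409.
Path (b) isobaric: W = P₁(V₂ − V₁) → W_b/(P₁V₁) = 3.091.
W_a / W_b = 1.409 / 3.091 = 0.4558.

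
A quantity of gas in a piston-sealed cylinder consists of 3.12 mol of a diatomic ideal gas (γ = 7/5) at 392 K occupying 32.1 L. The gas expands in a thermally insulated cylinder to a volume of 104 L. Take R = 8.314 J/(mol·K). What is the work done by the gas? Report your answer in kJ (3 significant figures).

W ≈ 9.54 kJ

Adiabatic: TV^(γ−1) = const with γ = 7/5.
T₂ = T₁ (V₁/V₂)^(γ−1) = 392 × (32.1/104)^0.4 = 392 × 0.6249 = 244.9 K.
W_by = nCᵥ(T₁ − T₂) = (3.12)(20.79)(392 − 244.9) = 9536 J.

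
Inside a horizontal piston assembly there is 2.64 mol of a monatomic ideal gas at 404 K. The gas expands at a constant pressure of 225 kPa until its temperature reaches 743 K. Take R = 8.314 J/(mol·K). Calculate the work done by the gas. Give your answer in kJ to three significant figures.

Isobaric: W = P ΔV = nR ΔT.
W = (2.64)(8.314)(743 − 404) = 7441 J.

W ≈ 7.44 kJ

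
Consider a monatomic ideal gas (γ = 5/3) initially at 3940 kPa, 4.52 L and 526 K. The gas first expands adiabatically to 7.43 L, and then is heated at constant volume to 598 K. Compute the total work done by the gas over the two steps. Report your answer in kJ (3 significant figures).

Step 1 (adiabatic): W = (P₁V₁ − P₂V₂)/(γ−1) = (17809 − 12786)/0.667 = 7534 J.
Step 2 (isochoric): W = 0 (constant volume).
W_total = 7534 + 0 = 7534 J.

W_total ≈ 7.53 kJ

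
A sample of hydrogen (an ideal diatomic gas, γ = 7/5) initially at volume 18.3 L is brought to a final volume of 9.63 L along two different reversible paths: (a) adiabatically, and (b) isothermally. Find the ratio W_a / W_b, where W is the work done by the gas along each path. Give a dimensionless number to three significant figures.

Path (a) adiabatic: W = P₁V₁(1 − (V₁/V₂)^(γ−1))/(γ−1) → W_a/(P₁V₁) = -0.732.
Path (b) isothermal: W = P₁V₁ ln(V₂/V₁) → W_b/(P₁V₁) = -0.642.
W_a / W_b = -0.732 / -0.642 = 1.14.

W_a / W_b ≈ 1.14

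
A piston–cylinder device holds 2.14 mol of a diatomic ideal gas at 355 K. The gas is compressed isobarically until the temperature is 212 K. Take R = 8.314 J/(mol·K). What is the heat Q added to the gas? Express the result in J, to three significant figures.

Isobaric: W = nRΔT = (2.14)(8.314)(-143) = -2544 J.
ΔU = nCᵥΔT with Cᵥ = 5R/2: ΔU = (2.14)(20.79)(-143) = -6361 J.
Q = ΔU + W = -6361 − 2544 = -8905 J.

Q ≈ -8900 J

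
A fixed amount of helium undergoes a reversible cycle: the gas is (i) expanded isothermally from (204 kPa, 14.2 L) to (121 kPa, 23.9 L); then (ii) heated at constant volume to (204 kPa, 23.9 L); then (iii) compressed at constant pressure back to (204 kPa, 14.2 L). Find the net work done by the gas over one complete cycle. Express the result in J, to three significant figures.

Leg (i): W = PᵢVᵢ ln(V_f/Vᵢ) = (2897) ln(23.9/14.2) = 1508 J.
Leg (ii): W = 0.
Leg (iii): W = PΔV = (204)(14.2 − 23.9) = -1979 J.
W_net = 1508 − 1979 = -470.6 J.

W_net ≈ -471 J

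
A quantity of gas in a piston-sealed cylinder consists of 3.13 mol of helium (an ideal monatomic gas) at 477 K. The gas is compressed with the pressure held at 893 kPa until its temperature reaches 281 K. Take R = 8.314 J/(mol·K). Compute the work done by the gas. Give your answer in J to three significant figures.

W ≈ -5100 J

Isobaric: W = P ΔV = nR ΔT.
W = (3.13)(8.314)(281 − 477) = -5100 J.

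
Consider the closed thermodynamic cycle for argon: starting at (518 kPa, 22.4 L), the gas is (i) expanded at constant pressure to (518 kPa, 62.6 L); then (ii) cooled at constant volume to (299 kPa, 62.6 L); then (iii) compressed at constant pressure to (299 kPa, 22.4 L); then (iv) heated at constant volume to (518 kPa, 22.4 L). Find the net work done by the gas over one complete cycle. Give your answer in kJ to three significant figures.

Constant-volume legs do no work.
W(i) = (518)(62.6 − 22.4) = 20824 J; W(iii) = (299)(22.4 − 62.6) = -12020 J.
W_net = 20824 − 12020 = 8804 J (the clockwise enclosed area).

W_net ≈ 8.80 kJ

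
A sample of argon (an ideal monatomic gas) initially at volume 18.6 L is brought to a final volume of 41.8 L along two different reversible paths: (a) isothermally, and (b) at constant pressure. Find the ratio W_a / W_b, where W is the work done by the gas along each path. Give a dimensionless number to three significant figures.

W_a / W_b ≈ 0.649

Path (a) isothermal: W = P₁V₁ ln(V₂/V₁) → W_a/(P₁V₁) = 0.8097.
Path (b) isobaric: W = P₁(V₂ − V₁) → W_b/(P₁V₁) = 1.247.
W_a / W_b = 0.8097 / 1.247 = 0.6492.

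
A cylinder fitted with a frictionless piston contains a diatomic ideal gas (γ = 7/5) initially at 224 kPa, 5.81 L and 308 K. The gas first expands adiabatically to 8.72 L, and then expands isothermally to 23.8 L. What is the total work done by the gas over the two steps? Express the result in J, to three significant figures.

Step 1 (adiabatic): W = (P₁V₁ − P₂V₂)/(γ−1) = (1301 − 1106)/0.4 = 487.8 J.
After step 1: P = 126.9 kPa, V = 8.72 L, T = 261.8 K.
Step 2 (isothermal): W = P₁V₁ ln(V₂/V₁) = (1106) ln(23.8/8.72) = 1111 J.
W_total = 487.8 + 1111 = 1599 J.

W_total ≈ 1600 J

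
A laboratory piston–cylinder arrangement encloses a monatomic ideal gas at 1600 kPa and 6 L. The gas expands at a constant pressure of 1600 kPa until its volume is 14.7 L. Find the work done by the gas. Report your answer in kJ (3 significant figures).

W ≈ 13.9 kJ

Isobaric: W = P ΔV.
W = (1600 kPa)(14.7 − 6 L) = (1600)(8.7) = 13920 J.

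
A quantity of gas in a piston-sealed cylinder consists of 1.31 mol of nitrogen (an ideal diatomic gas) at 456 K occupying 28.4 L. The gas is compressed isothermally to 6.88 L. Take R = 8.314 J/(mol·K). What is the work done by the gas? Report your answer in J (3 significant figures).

W ≈ -7040 J

Isothermal: W = nRT ln(V₂/V₁).
W = (1.31)(8.314)(456) × ln(6.88/28.4)
  = 4966 × -1.418
W_by_gas = -7041 J.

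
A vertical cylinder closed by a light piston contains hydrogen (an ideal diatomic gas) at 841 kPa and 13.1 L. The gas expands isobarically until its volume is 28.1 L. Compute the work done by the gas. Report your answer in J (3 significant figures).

Isobaric: W = P ΔV.
W = (841 kPa)(28.1 − 13.1 L) = (841)(15) = 12615 J.

W ≈ 12600 J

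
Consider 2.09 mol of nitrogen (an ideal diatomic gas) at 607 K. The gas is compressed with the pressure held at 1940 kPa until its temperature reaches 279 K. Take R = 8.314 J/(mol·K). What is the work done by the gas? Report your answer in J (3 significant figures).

Isobaric: W = P ΔV = nR ΔT.
W = (2.09)(8.314)(279 − 607) = -5699 J.

W ≈ -5700 J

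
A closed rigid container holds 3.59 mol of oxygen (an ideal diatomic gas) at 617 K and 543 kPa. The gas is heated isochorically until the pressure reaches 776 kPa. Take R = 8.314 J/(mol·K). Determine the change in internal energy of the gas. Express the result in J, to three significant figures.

ΔU ≈ 19800 J

Constant volume ⇒ W = 0, so Q = ΔU = nCᵥΔT with Cᵥ = 5R/2 = 20.79 J/(mol·K).
At constant V, T₂/T₁ = P₂/P₁ ⇒ ΔT = T₁(P₂/P₁ − 1) = 617·(776/543 − 1) = 264.8 K.
ΔU = (3.59)(20.79)(264.8) = 19755 J.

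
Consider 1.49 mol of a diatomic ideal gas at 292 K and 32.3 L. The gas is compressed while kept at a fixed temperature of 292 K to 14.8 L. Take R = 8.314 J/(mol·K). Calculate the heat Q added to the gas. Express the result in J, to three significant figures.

Isothermal ⇒ ΔU = 0, so Q = W = nRT ln(V₂/V₁).
Q = (1.49)(8.314)(292) ln(14.8/32.3) = 3617 × -0.7804 = -2823 J.

Q ≈ -2820 J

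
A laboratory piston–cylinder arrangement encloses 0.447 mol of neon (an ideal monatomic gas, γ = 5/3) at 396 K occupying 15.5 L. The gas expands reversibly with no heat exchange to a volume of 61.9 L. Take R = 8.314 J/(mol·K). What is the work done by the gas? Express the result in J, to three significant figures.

Adiabatic: TV^(γ−1) = const with γ = 5/3.
T₂ = T₁ (V₁/V₂)^(γ−1) = 396 × (15.5/61.9)^0.667 = 396 × 0.3973 = 157.3 K.
W_by = nCᵥ(T₁ − T₂) = (0.447)(12.47)(396 − 157.3) = 1331 J.

W ≈ 1330 J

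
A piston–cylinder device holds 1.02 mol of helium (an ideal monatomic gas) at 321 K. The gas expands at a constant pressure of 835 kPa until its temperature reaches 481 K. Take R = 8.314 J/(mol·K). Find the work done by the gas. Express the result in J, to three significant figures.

Isobaric: W = P ΔV = nR ΔT.
W = (1.02)(8.314)(481 − 321) = 1357 J.

W ≈ 1360 J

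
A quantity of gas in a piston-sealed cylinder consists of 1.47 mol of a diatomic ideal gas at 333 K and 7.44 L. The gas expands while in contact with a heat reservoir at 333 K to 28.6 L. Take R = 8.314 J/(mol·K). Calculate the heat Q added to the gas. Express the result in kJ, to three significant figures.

Isothermal ⇒ ΔU = 0, so Q = W = nRT ln(V₂/V₁).
Q = (1.47)(8.314)(333) ln(28.6/7.44) = 4070 × 1.347 = 5480 J.

Q ≈ 5.48 kJ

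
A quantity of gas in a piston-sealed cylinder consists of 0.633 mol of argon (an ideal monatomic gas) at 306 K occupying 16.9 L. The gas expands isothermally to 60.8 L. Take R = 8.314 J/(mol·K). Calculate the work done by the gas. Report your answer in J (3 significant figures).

W ≈ 2060 J

Isothermal: W = nRT ln(V₂/V₁).
W = (0.633)(8.314)(306) × ln(60.8/16.9)
  = 1610 × 1.28
W_by_gas = 2062 J.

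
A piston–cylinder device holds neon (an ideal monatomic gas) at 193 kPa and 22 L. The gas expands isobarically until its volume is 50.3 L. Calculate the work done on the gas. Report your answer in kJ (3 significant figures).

W ≈ -5.46 kJ

Isobaric: W = P ΔV.
W = (193 kPa)(50.3 − 22 L) = (193)(28.3) = 5462 J.
Work on gas = −W_by = -5462 J.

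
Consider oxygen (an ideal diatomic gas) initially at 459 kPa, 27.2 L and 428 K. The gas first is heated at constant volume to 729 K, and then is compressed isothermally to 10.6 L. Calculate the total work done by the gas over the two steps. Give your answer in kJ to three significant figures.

W_total ≈ -20.0 kJ

Step 1 (isochoric): W = 0 (constant volume).
After step 1: P = 781.8 kPa (V unchanged).
Step 2 (isothermal): W = P₁V₁ ln(V₂/V₁) = (21265) ln(10.6/27.2) = -20039 J.
W_total = 0 − 20039 = -20039 J.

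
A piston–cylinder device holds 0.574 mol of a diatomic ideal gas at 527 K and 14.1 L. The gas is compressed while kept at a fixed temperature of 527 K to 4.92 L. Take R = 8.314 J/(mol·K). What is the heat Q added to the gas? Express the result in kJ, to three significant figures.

Isothermal ⇒ ΔU = 0, so Q = W = nRT ln(V₂/V₁).
Q = (0.574)(8.314)(527) ln(4.92/14.1) = 2515 × -1.053 = -2648 J.

Q ≈ -2.65 kJ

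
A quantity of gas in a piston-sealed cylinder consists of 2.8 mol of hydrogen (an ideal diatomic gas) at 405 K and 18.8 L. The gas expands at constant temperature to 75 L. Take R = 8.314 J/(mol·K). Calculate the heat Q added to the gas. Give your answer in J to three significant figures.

Isothermal ⇒ ΔU = 0, so Q = W = nRT ln(V₂/V₁).
Q = (2.8)(8.314)(405) ln(75/18.8) = 9428 × 1.384 = 13045 J.

Q ≈ 13000 J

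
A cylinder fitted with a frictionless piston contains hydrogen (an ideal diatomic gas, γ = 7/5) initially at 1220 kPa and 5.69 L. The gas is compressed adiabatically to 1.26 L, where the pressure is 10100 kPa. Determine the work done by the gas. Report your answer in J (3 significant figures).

W ≈ -14500 J

Adiabatic: W = (P₁V₁ − P₂V₂)/(γ − 1) with γ = 7/5.
P₁V₁ = 6942 J, P₂V₂ = 12726 J.
W = (6942 − 12726) / 0.4 = -14461 J.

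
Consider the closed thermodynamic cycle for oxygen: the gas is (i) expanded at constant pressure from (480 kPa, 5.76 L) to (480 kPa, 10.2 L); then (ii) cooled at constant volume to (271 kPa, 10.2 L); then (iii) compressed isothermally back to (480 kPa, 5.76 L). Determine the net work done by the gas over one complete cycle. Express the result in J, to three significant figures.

W_net ≈ 552 J

Leg (i): W = PΔV = (480)(10.2 − 5.76) = 2131 J.
Leg (ii): W = 0.
Leg (iii): W = PᵢVᵢ ln(V_f/Vᵢ) = (2764) ln(5.76/10.2) = -1580 J.
W_net = 2131 − 1580 = 551.6 J.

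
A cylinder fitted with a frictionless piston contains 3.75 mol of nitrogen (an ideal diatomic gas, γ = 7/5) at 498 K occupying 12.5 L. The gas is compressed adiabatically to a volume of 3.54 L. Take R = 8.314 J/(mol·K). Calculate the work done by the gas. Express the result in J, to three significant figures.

W ≈ -25500 J

Adiabatic: TV^(γ−1) = const with γ = 7/5.
T₂ = T₁ (V₁/V₂)^(γ−1) = 498 × (12.5/3.54)^0.4 = 498 × 1.656 = 824.9 K.
W_by = nCᵥ(T₁ − T₂) = (3.75)(20.79)(498 − 824.9) = -25478 J.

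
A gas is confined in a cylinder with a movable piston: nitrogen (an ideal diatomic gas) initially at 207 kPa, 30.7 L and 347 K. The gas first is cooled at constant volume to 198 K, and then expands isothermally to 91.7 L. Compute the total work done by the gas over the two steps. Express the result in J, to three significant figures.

Step 1 (isochoric): W = 0 (constant volume).
After step 1: P = 118.1 kPa (V unchanged).
Step 2 (isothermal): W = P₁V₁ ln(V₂/V₁) = (3626) ln(91.7/30.7) = 3968 J.
W_total = 0 + 3968 = 3968 J.

W_total ≈ 3970 J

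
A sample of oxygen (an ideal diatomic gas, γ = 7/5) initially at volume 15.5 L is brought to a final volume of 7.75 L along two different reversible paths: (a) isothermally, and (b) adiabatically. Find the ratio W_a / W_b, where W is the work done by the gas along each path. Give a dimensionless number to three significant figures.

Path (a) isothermal: W = P₁V₁ ln(V₂/V₁) → W_a/(P₁V₁) = -0.6931.
Path (b) adiabatic: W = P₁V₁(1 − (V₁/V₂)^(γ−1))/(γ−1) → W_b/(P₁V₁) = -0.7988.
W_a / W_b = -0.6931 / -0.7988 = 0.8678.

W_a / W_b ≈ 0.868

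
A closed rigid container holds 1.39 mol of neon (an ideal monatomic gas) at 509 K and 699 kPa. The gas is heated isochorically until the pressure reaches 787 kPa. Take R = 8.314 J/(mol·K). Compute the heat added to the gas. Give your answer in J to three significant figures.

Q ≈ 1110 J

Constant volume ⇒ W = 0, so Q = ΔU = nCᵥΔT with Cᵥ = 3R/2 = 12.47 J/(mol·K).
At constant V, T₂/T₁ = P₂/P₁ ⇒ ΔT = T₁(P₂/P₁ − 1) = 509·(787/699 − 1) = 64.08 K.
ΔU = (1.39)(12.47)(64.08) = 1111 J.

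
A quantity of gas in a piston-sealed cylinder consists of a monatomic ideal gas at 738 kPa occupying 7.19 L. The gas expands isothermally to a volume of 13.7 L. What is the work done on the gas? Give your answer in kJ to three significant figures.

Isothermal: W = nRT ln(V₂/V₁) = P₁V₁ ln(V₂/V₁).
P₁V₁ = (738 kPa)(7.19 L) = 5306 J.
W = 5306 × ln(13.7/7.19) = 5306 × 0.6447
W_by_gas = 3421 J; work on gas = −W_by = -3421 J.

W ≈ -3.42 kJ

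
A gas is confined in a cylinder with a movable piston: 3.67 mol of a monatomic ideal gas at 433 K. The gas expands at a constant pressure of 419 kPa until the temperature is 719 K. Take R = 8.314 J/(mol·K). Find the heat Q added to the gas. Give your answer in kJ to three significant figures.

Isobaric: W = nRΔT = (3.67)(8.314)(286) = 8727 J.
ΔU = nCᵥΔT with Cᵥ = 3R/2: ΔU = (3.67)(12.47)(286) = 13090 J.
Q = ΔU + W = 13090 + 8727 = 21816 J.

Q ≈ 21.8 kJ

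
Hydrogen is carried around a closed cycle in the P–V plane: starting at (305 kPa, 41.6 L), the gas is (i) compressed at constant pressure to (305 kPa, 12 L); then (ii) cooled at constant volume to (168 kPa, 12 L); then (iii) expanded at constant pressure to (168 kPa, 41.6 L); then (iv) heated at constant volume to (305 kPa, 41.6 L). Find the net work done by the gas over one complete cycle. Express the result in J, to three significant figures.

W_net ≈ -4060 J

Constant-volume legs do no work.
W(i) = (305)(12 − 41.6) = -9028 J; W(iii) = (168)(41.6 − 12) = 4973 J.
W_net = -9028 + 4973 = -4055 J (the counter-clockwise enclosed area).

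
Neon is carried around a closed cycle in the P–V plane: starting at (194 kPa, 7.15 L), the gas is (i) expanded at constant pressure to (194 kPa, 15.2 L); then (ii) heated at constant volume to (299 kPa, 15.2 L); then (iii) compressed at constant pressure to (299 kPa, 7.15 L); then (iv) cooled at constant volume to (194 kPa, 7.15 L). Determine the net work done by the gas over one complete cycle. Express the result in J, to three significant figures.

W_net ≈ -845 J

Constant-volume legs do no work.
W(i) = (194)(15.2 − 7.15) = 1562 J; W(iii) = (299)(7.15 − 15.2) = -2407 J.
W_net = 1562 − 2407 = -845.2 J (the counter-clockwise enclosed area).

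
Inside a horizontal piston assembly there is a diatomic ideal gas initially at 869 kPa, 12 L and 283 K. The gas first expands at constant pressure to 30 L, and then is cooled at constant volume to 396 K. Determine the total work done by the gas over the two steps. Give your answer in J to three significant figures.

W_total ≈ 15600 J

Step 1 (isobaric): W = PΔV = (869 kPa)(30 − 12 L) = 15642 J.
Step 2 (isochoric): W = 0 (constant volume).
W_total = 15642 + 0 = 15642 J.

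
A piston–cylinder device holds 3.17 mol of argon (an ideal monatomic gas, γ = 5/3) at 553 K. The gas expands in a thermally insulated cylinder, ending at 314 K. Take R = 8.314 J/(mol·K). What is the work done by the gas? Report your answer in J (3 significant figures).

W ≈ 9450 J

Adiabatic ⇒ Q = 0, so W_by = −ΔU = nCᵥ(T₁ − T₂).
Cᵥ = 3R/2 = 12.47 J/(mol·K).
W = (3.17)(12.47)(553 − 314) = 9448 J.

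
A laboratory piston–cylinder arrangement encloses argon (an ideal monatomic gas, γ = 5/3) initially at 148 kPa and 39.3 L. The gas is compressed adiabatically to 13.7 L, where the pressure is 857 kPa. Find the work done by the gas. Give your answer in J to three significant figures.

Adiabatic: W = (P₁V₁ − P₂V₂)/(γ − 1) with γ = 5/3.
P₁V₁ = 5816 J, P₂V₂ = 11741 J.
W = (5816 − 11741) / 0.6667 = -8887 J.

W ≈ -8890 J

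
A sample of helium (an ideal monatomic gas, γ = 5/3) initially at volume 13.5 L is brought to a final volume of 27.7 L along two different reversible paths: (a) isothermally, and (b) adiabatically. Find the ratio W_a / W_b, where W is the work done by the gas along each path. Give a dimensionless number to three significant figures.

W_a / W_b ≈ 1.26

Path (a) isothermal: W = P₁V₁ ln(V₂/V₁) → W_a/(P₁V₁) = 0.7187.
Path (b) adiabatic: W = P₁V₁(1 − (V₁/V₂)^(γ−1))/(γ−1) → W_b/(P₁V₁) = 0.571.
W_a / W_b = 0.7187 / 0.571 = 1.259.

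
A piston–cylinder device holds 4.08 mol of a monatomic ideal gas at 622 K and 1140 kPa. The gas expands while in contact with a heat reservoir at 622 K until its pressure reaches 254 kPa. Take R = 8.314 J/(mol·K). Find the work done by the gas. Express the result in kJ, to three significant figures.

Isothermal process: W = nRT ln(V₂/V₁) = nRT ln(P₁/P₂).
W = (4.08)(8.314)(622) × ln(1140/254)
  = 21099 × ln(4.488) = 21099 × 1.501
W_by_gas = 31679 J.

W ≈ 31.7 kJ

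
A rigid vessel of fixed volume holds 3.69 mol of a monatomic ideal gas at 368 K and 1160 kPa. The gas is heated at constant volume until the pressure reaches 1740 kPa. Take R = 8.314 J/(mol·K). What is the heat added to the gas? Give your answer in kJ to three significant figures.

Q ≈ 8.47 kJ

Constant volume ⇒ W = 0, so Q = ΔU = nCᵥΔT with Cᵥ = 3R/2 = 12.47 J/(mol·K).
At constant V, T₂/T₁ = P₂/P₁ ⇒ ΔT = T₁(P₂/P₁ − 1) = 368·(1740/1160 − 1) = 184 K.
ΔU = (3.69)(12.47)(184) = 8467 J.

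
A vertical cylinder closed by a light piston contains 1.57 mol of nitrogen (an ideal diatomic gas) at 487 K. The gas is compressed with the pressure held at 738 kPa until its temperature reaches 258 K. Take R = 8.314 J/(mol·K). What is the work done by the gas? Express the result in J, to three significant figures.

Isobaric: W = P ΔV = nR ΔT.
W = (1.57)(8.314)(258 − 487) = -2989 J.

W ≈ -2990 J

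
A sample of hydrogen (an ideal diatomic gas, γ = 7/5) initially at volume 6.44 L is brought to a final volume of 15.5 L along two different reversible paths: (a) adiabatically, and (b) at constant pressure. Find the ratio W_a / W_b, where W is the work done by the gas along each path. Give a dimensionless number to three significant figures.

W_a / W_b ≈ 0.526

Path (a) adiabatic: W = P₁V₁(1 − (V₁/V₂)^(γ−1))/(γ−1) → W_a/(P₁V₁) = 0.7406.
Path (b) isobaric: W = P₁(V₂ − V₁) → W_b/(P₁V₁) = 1.407.
W_a / W_b = 0.7406 / 1.407 = 0.5264.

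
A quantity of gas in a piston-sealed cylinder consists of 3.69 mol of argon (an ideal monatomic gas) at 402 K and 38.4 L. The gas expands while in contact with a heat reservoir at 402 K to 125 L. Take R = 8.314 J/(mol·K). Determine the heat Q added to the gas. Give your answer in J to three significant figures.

Isothermal ⇒ ΔU = 0, so Q = W = nRT ln(V₂/V₁).
Q = (3.69)(8.314)(402) ln(125/38.4) = 12333 × 1.18 = 14556 J.

Q ≈ 14600 J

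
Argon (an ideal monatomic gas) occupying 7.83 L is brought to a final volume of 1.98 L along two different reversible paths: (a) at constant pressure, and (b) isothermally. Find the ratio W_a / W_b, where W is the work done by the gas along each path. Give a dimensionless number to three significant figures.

W_a / W_b ≈ 0.543

Path (a) isobaric: W = P₁(V₂ − V₁) → W_a/(P₁V₁) = -0.7471.
Path (b) isothermal: W = P₁V₁ ln(V₂/V₁) → W_b/(P₁V₁) = -1.375.
W_a / W_b = -0.7471 / -1.375 = 0.5434.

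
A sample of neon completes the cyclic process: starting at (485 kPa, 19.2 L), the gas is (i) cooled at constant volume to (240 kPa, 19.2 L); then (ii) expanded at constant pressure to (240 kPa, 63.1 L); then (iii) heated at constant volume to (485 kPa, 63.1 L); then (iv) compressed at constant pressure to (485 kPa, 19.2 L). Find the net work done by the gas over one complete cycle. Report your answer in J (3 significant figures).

Constant-volume legs do no work.
W(ii) = (240)(63.1 − 19.2) = 10536 J; W(iv) = (485)(19.2 − 63.1) = -21292 J.
W_net = 10536 − 21292 = -10756 J (the counter-clockwise enclosed area).

W_net ≈ -10800 J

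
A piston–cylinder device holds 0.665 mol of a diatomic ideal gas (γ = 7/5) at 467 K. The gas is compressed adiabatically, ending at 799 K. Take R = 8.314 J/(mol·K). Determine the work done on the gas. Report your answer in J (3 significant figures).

Adiabatic ⇒ Q = 0, so W_by = −ΔU = nCᵥ(T₁ − T₂).
Cᵥ = 5R/2 = 20.79 J/(mol·K).
W = (0.665)(20.79)(467 − 799) = -4589 J.
Work on gas = −W_by = 4589 J.

W ≈ 4590 J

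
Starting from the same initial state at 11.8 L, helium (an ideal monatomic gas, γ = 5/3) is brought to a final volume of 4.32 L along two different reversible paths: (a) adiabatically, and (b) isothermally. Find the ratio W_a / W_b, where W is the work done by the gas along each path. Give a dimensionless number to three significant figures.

W_a / W_b ≈ 1.42

Path (a) adiabatic: W = P₁V₁(1 − (V₁/V₂)^(γ−1))/(γ−1) → W_a/(P₁V₁) = -1.431.
Path (b) isothermal: W = P₁V₁ ln(V₂/V₁) → W_b/(P₁V₁) = -1.005.
W_a / W_b = -1.431 / -1.005 = 1.424.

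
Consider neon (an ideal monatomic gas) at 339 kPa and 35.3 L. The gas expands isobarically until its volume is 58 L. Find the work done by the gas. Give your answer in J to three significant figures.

Isobaric: W = P ΔV.
W = (339 kPa)(58 − 35.3 L) = (339)(22.7) = 7695 J.

W ≈ 7700 J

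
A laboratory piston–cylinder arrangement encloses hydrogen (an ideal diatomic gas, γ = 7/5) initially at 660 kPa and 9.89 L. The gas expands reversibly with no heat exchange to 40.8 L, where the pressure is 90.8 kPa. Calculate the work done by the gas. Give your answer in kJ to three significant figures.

W ≈ 7.06 kJ

Adiabatic: W = (P₁V₁ − P₂V₂)/(γ − 1) with γ = 7/5.
P₁V₁ = 6527 J, P₂V₂ = 3705 J.
W = (6527 − 3705) / 0.4 = 7057 J.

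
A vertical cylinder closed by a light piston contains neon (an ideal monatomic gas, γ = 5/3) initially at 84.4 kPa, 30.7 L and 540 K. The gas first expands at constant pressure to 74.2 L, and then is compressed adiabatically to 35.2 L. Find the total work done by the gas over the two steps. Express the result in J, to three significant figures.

Step 1 (isobaric): W = PΔV = (84.4 kPa)(74.2 − 30.7 L) = 3671 J.
After step 1: P = 84.4 kPa, V = 74.2 L, T = 1305 K.
Step 2 (adiabatic): W = (P₁V₁ − P₂V₂)/(γ−1) = (6262 − 10296)/0.667 = -6050 J.
W_total = 3671 − 6050 = -2378 J.

W_total ≈ -2380 J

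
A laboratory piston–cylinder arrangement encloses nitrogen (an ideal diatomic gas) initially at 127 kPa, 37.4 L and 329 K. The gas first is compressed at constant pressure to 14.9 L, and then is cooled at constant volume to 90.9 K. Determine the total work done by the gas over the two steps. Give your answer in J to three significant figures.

Step 1 (isobaric): W = PΔV = (127 kPa)(14.9 − 37.4 L) = -2858 J.
Step 2 (isochoric): W = 0 (constant volume).
W_total = -2858 + 0 = -2858 J.

W_total ≈ -2860 J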